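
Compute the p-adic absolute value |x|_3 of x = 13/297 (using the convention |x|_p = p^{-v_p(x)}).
|13/297|_3 = 27

Step 1 — compute v_3(x) by factoring powers of 3 out of the numerator and denominator: v_3(13/297) = -3. Step 2 — apply |x|_p = p^{-v_p(x)} = 3^{3} = 27.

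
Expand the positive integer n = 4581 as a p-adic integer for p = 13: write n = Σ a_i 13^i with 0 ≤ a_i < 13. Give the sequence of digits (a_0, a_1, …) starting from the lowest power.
(a_0, a_1, …) = (5, 1, 1, 2)

Repeated division by 13 gives the digits low-to-high: 4581 = 5 + 1·13^1 + 1·13^2 + 2·13^3. Digit sequence: (5, 1, 1, 2).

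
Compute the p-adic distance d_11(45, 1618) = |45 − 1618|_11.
d_11(45, 1618) = 1/121

Step 1 — x − y = 45 − 1618 = -1573. Step 2 — v_11(-1573) = 2 (factor: -1573 = −(11^2 · 13); the sign does not affect v_p). Step 3 — |x − y|_11 = 11^{-2} = 1/121.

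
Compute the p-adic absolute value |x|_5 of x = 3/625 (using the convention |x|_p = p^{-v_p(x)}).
|3/625|_5 = 625

Step 1 — compute v_5(x) by factoring powers of 5 out of the numerator and denominator: v_5(3/625) = -4. Step 2 — apply |x|_p = p^{-v_p(x)} = 5^{4} = 625.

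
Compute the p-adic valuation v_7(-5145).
v_7(-5145) = 3

v_7(n) is the largest exponent k such that 7^k divides n. Factor out: -5145 = -7^3 · 15. (Sign doesn't affect v_p.) So v_7(-5145) = 3.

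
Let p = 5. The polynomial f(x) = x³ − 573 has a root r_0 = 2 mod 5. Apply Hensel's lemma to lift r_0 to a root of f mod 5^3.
r_2 = 47 (mod 125)

Hensel: r_{i+1} = r_i − f(r_i)/f′(r_i) mod 5^{i+2}, where f′(x) = 3x². Iterate:
  r_0 = 2 (mod 5)
  r_1 = 22 (mod 25)
  r_2 = 47 (mod 125)
Final: r = 47 with f(r) ≡ 0 mod 5^3.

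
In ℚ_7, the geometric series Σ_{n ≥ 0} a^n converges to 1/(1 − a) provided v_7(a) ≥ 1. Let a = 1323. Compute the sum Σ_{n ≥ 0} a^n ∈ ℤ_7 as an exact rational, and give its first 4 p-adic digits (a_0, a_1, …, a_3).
Σ a^n = 1/(1 − a) = -1/1322;  first 4 digits = (1, 0, 6, 3)

v_7(a) = 2 ≥ 1, so the series converges in ℤ_7 to 1/(1 − a) = 1/(1 − 1323) = -1/1322. Expand this rational in ℤ_7: compute digits iteratively via d_i = x_i mod 7, x_{i+1} = (x_i − d_i)/7. The first 4 digits are (1, 0, 6, 3).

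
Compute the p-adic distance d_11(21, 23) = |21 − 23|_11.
d_11(21, 23) = 1

Step 1 — x − y = 21 − 23 = -2. Step 2 — v_11(-2) = 0 (factor: -2 = −(11^0 · 2); the sign does not affect v_p). Step 3 — |x − y|_11 = 11^{0} = 1.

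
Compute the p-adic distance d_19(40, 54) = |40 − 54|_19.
d_19(40, 54) = 1

Step 1 — x − y = 40 − 54 = -14. Step 2 — v_19(-14) = 0 (factor: -14 = −(19^0 · 14); the sign does not affect v_p). Step 3 — |x − y|_19 = 19^{0} = 1.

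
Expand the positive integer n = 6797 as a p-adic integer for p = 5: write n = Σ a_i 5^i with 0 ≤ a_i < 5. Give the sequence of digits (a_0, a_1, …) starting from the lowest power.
(a_0, a_1, …) = (2, 4, 1, 4, 0, 2)

Repeated division by 5 gives the digits low-to-high: 6797 = 2 + 4·5^1 + 1·5^2 + 4·5^3 + 2·5^5. Digit sequence: (2, 4, 1, 4, 0, 2).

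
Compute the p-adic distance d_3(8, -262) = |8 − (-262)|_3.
d_3(8, -262) = 1/27

Step 1 — x − y = 8 − (-262) = 270. Step 2 — v_3(270) = 3 (factor: 270 = (3^3 · 10); the sign does not affect v_p). Step 3 — |x − y|_3 = 3^{-3} = 1/27.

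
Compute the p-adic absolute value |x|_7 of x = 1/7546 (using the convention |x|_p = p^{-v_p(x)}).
|1/7546|_7 = 343

Step 1 — compute v_7(x) by factoring powers of 7 out of the numerator and denominator: v_7(1/7546) = -3. Step 2 — apply |x|_p = p^{-v_p(x)} = 7^{3} = 343.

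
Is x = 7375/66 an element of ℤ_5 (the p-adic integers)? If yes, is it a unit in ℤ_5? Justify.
x ∈ ℤ_5 but not a unit; v_5(x) = 3 > 0

ℤ_5 = {x ∈ ℚ_5 : v_5(x) ≥ 0} and ℤ_5^× = {x ∈ ℤ_5 : v_5(x) = 0}. Here v_5(7375/66) = v_5(num) − v_5(den) = 3; compare against these criteria.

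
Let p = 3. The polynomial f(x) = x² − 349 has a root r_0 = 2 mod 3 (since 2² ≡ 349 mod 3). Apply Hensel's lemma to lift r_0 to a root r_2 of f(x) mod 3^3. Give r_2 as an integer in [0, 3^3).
r_2 = 5 (mod 27)

Hensel's recurrence: r_{i+1} = r_i − f(r_i)·(f′(r_i))^{-1} mod 3^{i+2}, with f′(x) = 2x. Iterate:
  r_0 = 2 (mod 3)
  r_1 = 5 (mod 9)
  r_2 = 5 (mod 27)
Final: r_2 = 5, and one checks f(r_2) ≡ 0 mod 3^3.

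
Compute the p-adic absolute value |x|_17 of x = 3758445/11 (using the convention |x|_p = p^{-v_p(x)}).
|3758445/11|_17 = 1/83521

Step 1 — compute v_17(x) by factoring powers of 17 out of the numerator and denominator: v_17(3758445/11) = 4. Step 2 — apply |x|_p = p^{-v_p(x)} = 17^{-4} = 1/83521.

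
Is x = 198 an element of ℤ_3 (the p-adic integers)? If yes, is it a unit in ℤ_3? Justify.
x ∈ ℤ_3 but not a unit; v_3(x) = 2 > 0

ℤ_3 = {x ∈ ℚ_3 : v_3(x) ≥ 0} and ℤ_3^× = {x ∈ ℤ_3 : v_3(x) = 0}. Here v_3(198) = v_3(num) − v_3(den) = 2; compare against these criteria.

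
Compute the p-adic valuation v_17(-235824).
v_17(-235824) = 3

v_17(n) is the largest exponent k such that 17^k divides n. Factor out: -235824 = -17^3 · 48. (Sign doesn't affect v_p.) So v_17(-235824) = 3.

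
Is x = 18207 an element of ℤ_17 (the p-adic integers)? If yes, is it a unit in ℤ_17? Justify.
x ∈ ℤ_17 but not a unit; v_17(x) = 2 > 0

ℤ_17 = {x ∈ ℚ_17 : v_17(x) ≥ 0} and ℤ_17^× = {x ∈ ℤ_17 : v_17(x) = 0}. Here v_17(18207) = v_17(num) − v_17(den) = 2; compare against these criteria.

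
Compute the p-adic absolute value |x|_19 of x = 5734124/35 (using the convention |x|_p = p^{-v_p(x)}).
|5734124/35|_19 = 1/130321

Step 1 — compute v_19(x) by factoring powers of 19 out of the numerator and denominator: v_19(5734124/35) = 4. Step 2 — apply |x|_p = p^{-v_p(x)} = 19^{-4} = 1/130321.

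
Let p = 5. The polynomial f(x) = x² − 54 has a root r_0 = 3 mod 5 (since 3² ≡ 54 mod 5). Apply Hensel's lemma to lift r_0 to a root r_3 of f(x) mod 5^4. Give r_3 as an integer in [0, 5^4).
r_3 = 298 (mod 625)

Hensel's recurrence: r_{i+1} = r_i − f(r_i)·(f′(r_i))^{-1} mod 5^{i+2}, with f′(x) = 2x. Iterate:
  r_0 = 3 (mod 5)
  r_1 = 23 (mod 25)
  r_2 = 48 (mod 125)
  r_3 = 298 (mod 625)
Final: r_3 = 298, and one checks f(r_3) ≡ 0 mod 5^4.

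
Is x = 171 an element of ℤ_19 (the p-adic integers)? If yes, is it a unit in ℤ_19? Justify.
x ∈ ℤ_19 but not a unit; v_19(x) = 1 > 0

ℤ_19 = {x ∈ ℚ_19 : v_19(x) ≥ 0} and ℤ_19^× = {x ∈ ℤ_19 : v_19(x) = 0}. Here v_19(171) = v_19(num) − v_19(den) = 1; compare against these criteria.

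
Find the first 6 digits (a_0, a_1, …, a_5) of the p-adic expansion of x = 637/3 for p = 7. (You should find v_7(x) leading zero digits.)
(a_0, …, a_5) = (0, 0, 2, 5, 4, 4)

v_7(637/3) = 2, so a_0 = ... = a_1 = 0. Factor out: x = 7^2 · u with u = 13/3 a unit in ℤ_7. Expand u iteratively via a_{v+i} = u_i mod 7, u_{i+1} = (u_i − a_{v+i})/7:
  u_0 = 13/3;  a_2 = 2;  u_1 = (u_0 − 2)/7 = 1/3
  u_1 = 1/3;  a_3 = 5;  u_2 = (u_1 − 5)/7 = -2/3
  u_2 = -2/3;  a_4 = 4;  u_3 = (u_2 − 4)/7 = -2/3
  u_3 = -2/3;  a_5 = 4;  u_4 = (u_3 − 4)/7 = -2/3
Digits: (0, 0, 2, 5, 4, 4).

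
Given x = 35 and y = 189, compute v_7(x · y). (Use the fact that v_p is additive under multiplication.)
v_7(6615) = 2

v_p(x) = 1 (factor: 35 = 7^1 · 5); v_p(y) = 1 (factor: 189 = 7^1 · 27). Additivity: v_p(xy) = v_p(x) + v_p(y) = 1 + 1 = 2. (Direct check: xy = 6615 = 7^2 · (135).)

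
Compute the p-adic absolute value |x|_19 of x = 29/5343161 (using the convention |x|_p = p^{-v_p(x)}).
|29/5343161|_19 = 130321

Step 1 — compute v_19(x) by factoring powers of 19 out of the numerator and denominator: v_19(29/5343161) = -4. Step 2 — apply |x|_p = p^{-v_p(x)} = 19^{4} = 130321.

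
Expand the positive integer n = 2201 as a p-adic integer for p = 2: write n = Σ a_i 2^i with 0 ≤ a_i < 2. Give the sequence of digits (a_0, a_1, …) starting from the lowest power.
(a_0, a_1, …) = (1, 0, 0, 1, 1, 0, 0, 1, 0, 0, 0, 1)

Repeated division by 2 gives the digits low-to-high: 2201 = 1 + 1·2^3 + 1·2^4 + 1·2^7 + 1·2^11. Digit sequence: (1, 0, 0, 1, 1, 0, 0, 1, 0, 0, 0, 1).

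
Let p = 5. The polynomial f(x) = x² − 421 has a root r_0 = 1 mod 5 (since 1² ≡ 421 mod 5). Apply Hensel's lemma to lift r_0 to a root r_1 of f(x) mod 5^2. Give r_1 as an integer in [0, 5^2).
r_1 = 11 (mod 25)

Hensel's recurrence: r_{i+1} = r_i − f(r_i)·(f′(r_i))^{-1} mod 5^{i+2}, with f′(x) = 2x. Iterate:
  r_0 = 1 (mod 5)
  r_1 = 11 (mod 25)
Final: r_1 = 11, and one checks f(r_1) ≡ 0 mod 5^2.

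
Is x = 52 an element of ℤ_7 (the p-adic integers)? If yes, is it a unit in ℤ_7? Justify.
x ∈ ℤ_7^× (unit); v_7(x) = 0

ℤ_7 = {x ∈ ℚ_7 : v_7(x) ≥ 0} and ℤ_7^× = {x ∈ ℤ_7 : v_7(x) = 0}. Here v_7(52) = v_7(num) − v_7(den) = 0; compare against these criteria.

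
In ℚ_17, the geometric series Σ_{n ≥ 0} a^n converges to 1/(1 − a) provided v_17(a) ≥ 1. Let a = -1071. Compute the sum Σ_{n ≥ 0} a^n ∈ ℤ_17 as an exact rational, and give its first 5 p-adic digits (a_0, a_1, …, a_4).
Σ a^n = 1/(1 − a) = 1/1072;  first 5 digits = (1, 5, 4, 1, 6)

v_17(a) = 1 ≥ 1, so the series converges in ℤ_17 to 1/(1 − a) = 1/(1 − (-1071)) = 1/1072. Expand this rational in ℤ_17: compute digits iteratively via d_i = x_i mod 17, x_{i+1} = (x_i − d_i)/17. The first 5 digits are (1, 5, 4, 1, 6).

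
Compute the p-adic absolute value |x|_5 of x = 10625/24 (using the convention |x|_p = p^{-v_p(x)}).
|10625/24|_5 = 1/625

Step 1 — compute v_5(x) by factoring powers of 5 out of the numerator and denominator: v_5(10625/24) = 4. Step 2 — apply |x|_p = p^{-v_p(x)} = 5^{-4} = 1/625.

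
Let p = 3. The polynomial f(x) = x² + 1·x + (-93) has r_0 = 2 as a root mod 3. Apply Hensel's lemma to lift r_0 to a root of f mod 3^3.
r_2 = 23 (mod 27)

Hensel: r_{i+1} = r_i − f(r_i)·(f′(r_i))^{-1} mod 3^{i+2}, f′(x) = 2x + 1. Iterate:
  r_0 = 2 (mod 3)
  r_1 = 5 (mod 9)
  r_2 = 23 (mod 27)
Final: r = 23 satisfies f(r) ≡ 0 mod 3^3.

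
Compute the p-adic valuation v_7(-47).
v_7(-47) = 0

v_7(n) is the largest exponent k such that 7^k divides n. Factor out: -47 = -7^0 · 47. (Sign doesn't affect v_p.) So v_7(-47) = 0.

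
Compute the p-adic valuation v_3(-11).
v_3(-11) = 0

v_3(n) is the largest exponent k such that 3^k divides n. Factor out: -11 = -3^0 · 11. (Sign doesn't affect v_p.) So v_3(-11) = 0.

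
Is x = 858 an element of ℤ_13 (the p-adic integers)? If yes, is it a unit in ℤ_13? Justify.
x ∈ ℤ_13 but not a unit; v_13(x) = 1 > 0

ℤ_13 = {x ∈ ℚ_13 : v_13(x) ≥ 0} and ℤ_13^× = {x ∈ ℤ_13 : v_13(x) = 0}. Here v_13(858) = v_13(num) − v_13(den) = 1; compare against these criteria.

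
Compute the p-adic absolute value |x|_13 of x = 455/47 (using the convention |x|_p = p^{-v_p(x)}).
|455/47|_13 = 1/13

Step 1 — compute v_13(x) by factoring powers of 13 out of the numerator and denominator: v_13(455/47) = 1. Step 2 — apply |x|_p = p^{-v_p(x)} = 13^{-1} = 1/13.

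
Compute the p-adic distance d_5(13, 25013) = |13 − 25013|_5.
d_5(13, 25013) = 1/3125

Step 1 — x − y = 13 − 25013 = -25000. Step 2 — v_5(-25000) = 5 (factor: -25000 = −(5^5 · 8); the sign does not affect v_p). Step 3 — |x − y|_5 = 5^{-5} = 1/3125.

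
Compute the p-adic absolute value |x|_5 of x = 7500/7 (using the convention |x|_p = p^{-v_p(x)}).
|7500/7|_5 = 1/625

Step 1 — compute v_5(x) by factoring powers of 5 out of the numerator and denominator: v_5(7500/7) = 4. Step 2 — apply |x|_p = p^{-v_p(x)} = 5^{-4} = 1/625.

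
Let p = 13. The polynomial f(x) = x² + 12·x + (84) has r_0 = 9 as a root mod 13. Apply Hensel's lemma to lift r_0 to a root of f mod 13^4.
r_3 = 24657 (mod 28561)

Hensel: r_{i+1} = r_i − f(r_i)·(f′(r_i))^{-1} mod 13^{i+2}, f′(x) = 2x + 12. Iterate:
  r_0 = 9 (mod 13)
  r_1 = 152 (mod 169)
  r_2 = 490 (mod 2197)
  r_3 = 24657 (mod 28561)
Final: r = 24657 satisfies f(r) ≡ 0 mod 13^4.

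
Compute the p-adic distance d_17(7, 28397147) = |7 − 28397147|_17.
d_17(7, 28397147) = 1/1419857

Step 1 — x − y = 7 − 28397147 = -28397140. Step 2 — v_17(-28397140) = 5 (factor: -28397140 = −(17^5 · 20); the sign does not affect v_p). Step 3 — |x − y|_17 = 17^{-5} = 1/1419857.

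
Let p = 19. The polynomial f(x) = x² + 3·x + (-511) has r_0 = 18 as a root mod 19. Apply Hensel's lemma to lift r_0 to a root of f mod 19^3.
r_2 = 4844 (mod 6859)

Hensel: r_{i+1} = r_i − f(r_i)·(f′(r_i))^{-1} mod 19^{i+2}, f′(x) = 2x + 3. Iterate:
  r_0 = 18 (mod 19)
  r_1 = 151 (mod 361)
  r_2 = 4844 (mod 6859)
Final: r = 4844 satisfies f(r) ≡ 0 mod 19^3.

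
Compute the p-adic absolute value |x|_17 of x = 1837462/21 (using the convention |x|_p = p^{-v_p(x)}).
|1837462/21|_17 = 1/83521

Step 1 — compute v_17(x) by factoring powers of 17 out of the numerator and denominator: v_17(1837462/21) = 4. Step 2 — apply |x|_p = p^{-v_p(x)} = 17^{-4} = 1/83521.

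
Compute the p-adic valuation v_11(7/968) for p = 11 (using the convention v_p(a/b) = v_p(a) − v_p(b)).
v_11(7/968) = -2

Factor powers of 11 from the numerator and denominator of the reduced fraction: 7 = 11^0 · 7 and 968 = 11^2 · 8. Apply v_p(a/b) = v_p(a) − v_p(b): v_11(7/968) = 0 − 2 = -2.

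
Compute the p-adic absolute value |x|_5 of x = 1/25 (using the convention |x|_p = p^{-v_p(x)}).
|1/25|_5 = 25

Step 1 — compute v_5(x) by factoring powers of 5 out of the numerator and denominator: v_5(1/25) = -2. Step 2 — apply |x|_p = p^{-v_p(x)} = 5^{2} = 25.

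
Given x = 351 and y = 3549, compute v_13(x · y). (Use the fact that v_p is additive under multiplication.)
v_13(1245699) = 3

v_p(x) = 1 (factor: 351 = 13^1 · 27); v_p(y) = 2 (factor: 3549 = 13^2 · 21). Additivity: v_p(xy) = v_p(x) + v_p(y) = 1 + 2 = 3. (Direct check: xy = 1245699 = 13^3 · (567).)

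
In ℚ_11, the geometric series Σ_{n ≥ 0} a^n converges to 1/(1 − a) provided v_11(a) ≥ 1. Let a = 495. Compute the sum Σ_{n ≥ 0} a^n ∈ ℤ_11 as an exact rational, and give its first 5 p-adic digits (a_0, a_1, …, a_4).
Σ a^n = 1/(1 − a) = -1/494;  first 5 digits = (1, 1, 5, 9, 7)

v_11(a) = 1 ≥ 1, so the series converges in ℤ_11 to 1/(1 − a) = 1/(1 − 495) = -1/494. Expand this rational in ℤ_11: compute digits iteratively via d_i = x_i mod 11, x_{i+1} = (x_i − d_i)/11. The first 5 digits are (1, 1, 5, 9, 7).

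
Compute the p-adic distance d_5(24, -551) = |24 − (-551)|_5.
d_5(24, -551) = 1/25

Step 1 — x − y = 24 − (-551) = 575. Step 2 — v_5(575) = 2 (factor: 575 = (5^2 · 23); the sign does not affect v_p). Step 3 — |x − y|_5 = 5^{-2} = 1/25.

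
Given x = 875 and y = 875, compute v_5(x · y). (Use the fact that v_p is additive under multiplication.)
v_5(765625) = 6

v_p(x) = 3 (factor: 875 = 5^3 · 7); v_p(y) = 3 (factor: 875 = 5^3 · 7). Additivity: v_p(xy) = v_p(x) + v_p(y) = 3 + 3 = 6. (Direct check: xy = 765625 = 5^6 · (49).)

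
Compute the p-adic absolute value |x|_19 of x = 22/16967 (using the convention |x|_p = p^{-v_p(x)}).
|22/16967|_19 = 361

Step 1 — compute v_19(x) by factoring powers of 19 out of the numerator and denominator: v_19(22/16967) = -2. Step 2 — apply |x|_p = p^{-v_p(x)} = 19^{2} = 361.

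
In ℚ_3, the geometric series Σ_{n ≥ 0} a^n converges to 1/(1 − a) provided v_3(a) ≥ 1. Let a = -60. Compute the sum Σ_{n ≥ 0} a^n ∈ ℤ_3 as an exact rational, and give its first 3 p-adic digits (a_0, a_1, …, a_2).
Σ a^n = 1/(1 − a) = 1/61;  first 3 digits = (1, 1, 0)

v_3(a) = 1 ≥ 1, so the series converges in ℤ_3 to 1/(1 − a) = 1/(1 − (-60)) = 1/61. Expand this rational in ℤ_3: compute digits iteratively via d_i = x_i mod 3, x_{i+1} = (x_i − d_i)/3. The first 3 digits are (1, 1, 0).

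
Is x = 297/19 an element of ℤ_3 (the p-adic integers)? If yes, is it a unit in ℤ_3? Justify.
x ∈ ℤ_3 but not a unit; v_3(x) = 3 > 0

ℤ_3 = {x ∈ ℚ_3 : v_3(x) ≥ 0} and ℤ_3^× = {x ∈ ℤ_3 : v_3(x) = 0}. Here v_3(297/19) = v_3(num) − v_3(den) = 3; compare against these criteria.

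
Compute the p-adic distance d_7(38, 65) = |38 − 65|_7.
d_7(38, 65) = 1

Step 1 — x − y = 38 − 65 = -27. Step 2 — v_7(-27) = 0 (factor: -27 = −(7^0 · 27); the sign does not affect v_p). Step 3 — |x − y|_7 = 7^{0} = 1.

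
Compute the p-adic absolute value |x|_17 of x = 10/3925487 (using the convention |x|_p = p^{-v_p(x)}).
|10/3925487|_17 = 83521

Step 1 — compute v_17(x) by factoring powers of 17 out of the numerator and denominator: v_17(10/3925487) = -4. Step 2 — apply |x|_p = p^{-v_p(x)} = 17^{4} = 83521.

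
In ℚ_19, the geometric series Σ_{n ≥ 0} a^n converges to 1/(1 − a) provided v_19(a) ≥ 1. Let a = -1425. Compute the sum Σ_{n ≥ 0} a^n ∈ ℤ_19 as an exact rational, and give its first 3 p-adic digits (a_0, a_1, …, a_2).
Σ a^n = 1/(1 − a) = 1/1426;  first 3 digits = (1, 1, 16)

v_19(a) = 1 ≥ 1, so the series converges in ℤ_19 to 1/(1 − a) = 1/(1 − (-1425)) = 1/1426. Expand this rational in ℤ_19: compute digits iteratively via d_i = x_i mod 19, x_{i+1} = (x_i − d_i)/19. The first 3 digits are (1, 1, 16).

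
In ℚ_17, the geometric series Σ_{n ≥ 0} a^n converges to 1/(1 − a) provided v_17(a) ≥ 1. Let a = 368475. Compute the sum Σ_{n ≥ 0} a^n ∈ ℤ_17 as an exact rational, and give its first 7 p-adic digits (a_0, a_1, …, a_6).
Σ a^n = 1/(1 − a) = -1/368474;  first 7 digits = (1, 0, 0, 7, 4, 0, 15)

v_17(a) = 3 ≥ 1, so the series converges in ℤ_17 to 1/(1 − a) = 1/(1 − 368475) = -1/368474. Expand this rational in ℤ_17: compute digits iteratively via d_i = x_i mod 17, x_{i+1} = (x_i − d_i)/17. The first 7 digits are (1, 0, 0, 7, 4, 0, 15).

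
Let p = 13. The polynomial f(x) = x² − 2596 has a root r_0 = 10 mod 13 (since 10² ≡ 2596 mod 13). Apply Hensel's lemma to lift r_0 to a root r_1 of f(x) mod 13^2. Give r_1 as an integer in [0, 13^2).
r_1 = 101 (mod 169)

Hensel's recurrence: r_{i+1} = r_i − f(r_i)·(f′(r_i))^{-1} mod 13^{i+2}, with f′(x) = 2x. Iterate:
  r_0 = 10 (mod 13)
  r_1 = 101 (mod 169)
Final: r_1 = 101, and one checks f(r_1) ≡ 0 mod 13^2.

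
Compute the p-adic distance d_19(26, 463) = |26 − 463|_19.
d_19(26, 463) = 1/19

Step 1 — x − y = 26 − 463 = -437. Step 2 — v_19(-437) = 1 (factor: -437 = −(19^1 · 23); the sign does not affect v_p). Step 3 — |x − y|_19 = 19^{-1} = 1/19.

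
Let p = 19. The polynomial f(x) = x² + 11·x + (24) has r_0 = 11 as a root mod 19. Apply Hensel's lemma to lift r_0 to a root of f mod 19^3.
r_2 = 6851 (mod 6859)

Hensel: r_{i+1} = r_i − f(r_i)·(f′(r_i))^{-1} mod 19^{i+2}, f′(x) = 2x + 11. Iterate:
  r_0 = 11 (mod 19)
  r_1 = 353 (mod 361)
  r_2 = 6851 (mod 6859)
Final: r = 6851 satisfies f(r) ≡ 0 mod 19^3.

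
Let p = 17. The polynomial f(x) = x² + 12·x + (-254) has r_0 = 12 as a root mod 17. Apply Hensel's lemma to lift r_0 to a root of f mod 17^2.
r_1 = 284 (mod 289)

Hensel: r_{i+1} = r_i − f(r_i)·(f′(r_i))^{-1} mod 17^{i+2}, f′(x) = 2x + 12. Iterate:
  r_0 = 12 (mod 17)
  r_1 = 284 (mod 289)
Final: r = 284 satisfies f(r) ≡ 0 mod 17^2.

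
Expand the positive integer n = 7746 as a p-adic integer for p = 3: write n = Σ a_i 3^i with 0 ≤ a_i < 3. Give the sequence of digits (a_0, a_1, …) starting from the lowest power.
(a_0, a_1, …) = (0, 2, 2, 1, 2, 1, 1, 0, 1)

Repeated division by 3 gives the digits low-to-high: 7746 = 2·3^1 + 2·3^2 + 1·3^3 + 2·3^4 + 1·3^5 + 1·3^6 + 1·3^8. Digit sequence: (0, 2, 2, 1, 2, 1, 1, 0, 1).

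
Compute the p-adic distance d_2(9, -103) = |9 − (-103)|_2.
d_2(9, -103) = 1/16

Step 1 — x − y = 9 − (-103) = 112. Step 2 — v_2(112) = 4 (factor: 112 = (2^4 · 7); the sign does not affect v_p). Step 3 — |x − y|_2 = 2^{-4} = 1/16.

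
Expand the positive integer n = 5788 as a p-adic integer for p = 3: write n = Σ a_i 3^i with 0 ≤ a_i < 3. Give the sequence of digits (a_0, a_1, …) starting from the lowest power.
(a_0, a_1, …) = (1, 0, 1, 1, 2, 2, 1, 2)

Repeated division by 3 gives the digits low-to-high: 5788 = 1 + 1·3^2 + 1·3^3 + 2·3^4 + 2·3^5 + 1·3^6 + 2·3^7. Digit sequence: (1, 0, 1, 1, 2, 2, 1, 2).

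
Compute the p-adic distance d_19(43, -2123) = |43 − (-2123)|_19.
d_19(43, -2123) = 1/361

Step 1 — x − y = 43 − (-2123) = 2166. Step 2 — v_19(2166) = 2 (factor: 2166 = (19^2 · 6); the sign does not affect v_p). Step 3 — |x − y|_19 = 19^{-2} = 1/361.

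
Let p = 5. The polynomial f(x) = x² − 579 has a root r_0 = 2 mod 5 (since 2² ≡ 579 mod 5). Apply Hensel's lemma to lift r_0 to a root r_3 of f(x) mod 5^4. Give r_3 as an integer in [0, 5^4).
r_3 = 302 (mod 625)

Hensel's recurrence: r_{i+1} = r_i − f(r_i)·(f′(r_i))^{-1} mod 5^{i+2}, with f′(x) = 2x. Iterate:
  r_0 = 2 (mod 5)
  r_1 = 2 (mod 25)
  r_2 = 52 (mod 125)
  r_3 = 302 (mod 625)
Final: r_3 = 302, and one checks f(r_3) ≡ 0 mod 5^4.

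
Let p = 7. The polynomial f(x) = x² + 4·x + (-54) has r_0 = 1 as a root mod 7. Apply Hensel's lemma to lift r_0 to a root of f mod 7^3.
r_2 = 295 (mod 343)

Hensel: r_{i+1} = r_i − f(r_i)·(f′(r_i))^{-1} mod 7^{i+2}, f′(x) = 2x + 4. Iterate:
  r_0 = 1 (mod 7)
  r_1 = 1 (mod 49)
  r_2 = 295 (mod 343)
Final: r = 295 satisfies f(r) ≡ 0 mod 7^3.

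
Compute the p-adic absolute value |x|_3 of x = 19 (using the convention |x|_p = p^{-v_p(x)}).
|19|_3 = 1

Step 1 — compute v_3(x) by factoring powers of 3 out of the numerator and denominator: v_3(19) = 0. Step 2 — apply |x|_p = p^{-v_p(x)} = 3^{0} = 1.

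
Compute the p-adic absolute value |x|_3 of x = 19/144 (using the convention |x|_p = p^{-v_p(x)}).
|19/144|_3 = 9

Step 1 — compute v_3(x) by factoring powers of 3 out of the numerator and denominator: v_3(19/144) = -2. Step 2 — apply |x|_p = p^{-v_p(x)} = 3^{2} = 9.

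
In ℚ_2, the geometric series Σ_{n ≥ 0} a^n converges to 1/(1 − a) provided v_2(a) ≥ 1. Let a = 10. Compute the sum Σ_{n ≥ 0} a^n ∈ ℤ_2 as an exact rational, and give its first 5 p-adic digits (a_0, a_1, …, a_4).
Σ a^n = 1/(1 − a) = -1/9;  first 5 digits = (1, 1, 1, 0, 0)

v_2(a) = 1 ≥ 1, so the series converges in ℤ_2 to 1/(1 − a) = 1/(1 − 10) = -1/9. Expand this rational in ℤ_2: compute digits iteratively via d_i = x_i mod 2, x_{i+1} = (x_i − d_i)/2. The first 5 digits are (1, 1, 1, 0, 0).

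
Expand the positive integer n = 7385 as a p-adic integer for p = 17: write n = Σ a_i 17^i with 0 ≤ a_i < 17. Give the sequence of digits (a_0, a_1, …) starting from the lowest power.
(a_0, a_1, …) = (7, 9, 8, 1)

Repeated division by 17 gives the digits low-to-high: 7385 = 7 + 9·17^1 + 8·17^2 + 1·17^3. Digit sequence: (7, 9, 8, 1).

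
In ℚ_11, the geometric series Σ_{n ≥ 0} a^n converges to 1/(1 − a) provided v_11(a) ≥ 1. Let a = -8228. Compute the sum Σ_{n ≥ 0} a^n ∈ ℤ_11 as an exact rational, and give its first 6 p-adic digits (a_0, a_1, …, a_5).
Σ a^n = 1/(1 − a) = 1/8229;  first 6 digits = (1, 0, 9, 4, 3, 2)

v_11(a) = 2 ≥ 1, so the series converges in ℤ_11 to 1/(1 − a) = 1/(1 − (-8228)) = 1/8229. Expand this rational in ℤ_11: compute digits iteratively via d_i = x_i mod 11, x_{i+1} = (x_i − d_i)/11. The first 6 digits are (1, 0, 9, 4, 3, 2).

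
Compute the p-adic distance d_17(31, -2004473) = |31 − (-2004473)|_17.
d_17(31, -2004473) = 1/83521

Step 1 — x − y = 31 − (-2004473) = 2004504. Step 2 — v_17(2004504) = 4 (factor: 2004504 = (17^4 · 24); the sign does not affect v_p). Step 3 — |x − y|_17 = 17^{-4} = 1/83521.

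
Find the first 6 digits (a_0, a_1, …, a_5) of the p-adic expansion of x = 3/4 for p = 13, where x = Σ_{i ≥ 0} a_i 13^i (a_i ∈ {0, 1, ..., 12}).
(a_0, …, a_5) = (4, 3, 3, 3, 3, 3)

v_13(3/4) = 0 (numerator and denominator both coprime to 13), so x ∈ ℤ_13^×. Compute digits iteratively via a_i = x_i mod 13, x_{i+1} = (x_i − a_i)/13, with x_0 = x:
  x_0 = 3/4;  a_0 = 4;  x_1 = (x_0 − 4)/13 = -1/4
  x_1 = -1/4;  a_1 = 3;  x_2 = (x_1 − 3)/13 = -1/4
  x_2 = -1/4;  a_2 = 3;  x_3 = (x_2 − 3)/13 = -1/4
  x_3 = -1/4;  a_3 = 3;  x_4 = (x_3 − 3)/13 = -1/4
  x_4 = -1/4;  a_4 = 3;  x_5 = (x_4 − 3)/13 = -1/4
  x_5 = -1/4;  a_5 = 3;  x_6 = (x_5 − 3)/13 = -1/4
Digits: (4, 3, 3, 3, 3, 3).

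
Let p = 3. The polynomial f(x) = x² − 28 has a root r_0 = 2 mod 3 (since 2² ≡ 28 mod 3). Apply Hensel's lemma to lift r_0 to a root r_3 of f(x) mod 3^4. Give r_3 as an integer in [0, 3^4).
r_3 = 26 (mod 81)

Hensel's recurrence: r_{i+1} = r_i − f(r_i)·(f′(r_i))^{-1} mod 3^{i+2}, with f′(x) = 2x. Iterate:
  r_0 = 2 (mod 3)
  r_1 = 8 (mod 9)
  r_2 = 26 (mod 27)
  r_3 = 26 (mod 81)
Final: r_3 = 26, and one checks f(r_3) ≡ 0 mod 3^4.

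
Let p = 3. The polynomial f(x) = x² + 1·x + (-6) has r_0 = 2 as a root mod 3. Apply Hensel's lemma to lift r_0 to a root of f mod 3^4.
r_3 = 2 (mod 81)

Hensel: r_{i+1} = r_i − f(r_i)·(f′(r_i))^{-1} mod 3^{i+2}, f′(x) = 2x + 1. Iterate:
  r_0 = 2 (mod 3)
  r_1 = 2 (mod 9)
  r_2 = 2 (mod 27)
  r_3 = 2 (mod 81)
Final: r = 2 satisfies f(r) ≡ 0 mod 3^4.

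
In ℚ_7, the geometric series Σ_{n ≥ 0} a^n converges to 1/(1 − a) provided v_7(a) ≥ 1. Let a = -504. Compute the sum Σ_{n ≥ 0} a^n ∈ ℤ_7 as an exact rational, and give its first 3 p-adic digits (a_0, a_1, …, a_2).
Σ a^n = 1/(1 − a) = 1/505;  first 3 digits = (1, 5, 0)

v_7(a) = 1 ≥ 1, so the series converges in ℤ_7 to 1/(1 − a) = 1/(1 − (-504)) = 1/505. Expand this rational in ℤ_7: compute digits iteratively via d_i = x_i mod 7, x_{i+1} = (x_i − d_i)/7. The first 3 digits are (1, 5, 0).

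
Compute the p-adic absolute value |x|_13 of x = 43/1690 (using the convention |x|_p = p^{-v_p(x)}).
|43/1690|_13 = 169

Step 1 — compute v_13(x) by factoring powers of 13 out of the numerator and denominator: v_13(43/1690) = -2. Step 2 — apply |x|_p = p^{-v_p(x)} = 13^{2} = 169.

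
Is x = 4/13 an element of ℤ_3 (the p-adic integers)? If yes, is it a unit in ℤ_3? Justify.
x ∈ ℤ_3^× (unit); v_3(x) = 0

ℤ_3 = {x ∈ ℚ_3 : v_3(x) ≥ 0} and ℤ_3^× = {x ∈ ℤ_3 : v_3(x) = 0}. Here v_3(4/13) = v_3(num) − v_3(den) = 0; compare against these criteria.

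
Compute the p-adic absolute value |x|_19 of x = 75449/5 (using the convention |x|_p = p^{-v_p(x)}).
|75449/5|_19 = 1/6859

Step 1 — compute v_19(x) by factoring powers of 19 out of the numerator and denominator: v_19(75449/5) = 3. Step 2 — apply |x|_p = p^{-v_p(x)} = 19^{-3} = 1/6859.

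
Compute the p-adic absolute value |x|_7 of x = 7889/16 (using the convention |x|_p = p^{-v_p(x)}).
|7889/16|_7 = 1/343

Step 1 — compute v_7(x) by factoring powers of 7 out of the numerator and denominator: v_7(7889/16) = 3. Step 2 — apply |x|_p = p^{-v_p(x)} = 7^{-3} = 1/343.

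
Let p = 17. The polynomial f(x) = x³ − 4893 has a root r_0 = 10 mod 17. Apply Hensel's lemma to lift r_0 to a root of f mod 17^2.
r_1 = 180 (mod 289)

Hensel: r_{i+1} = r_i − f(r_i)/f′(r_i) mod 17^{i+2}, where f′(x) = 3x². Iterate:
  r_0 = 10 (mod 17)
  r_1 = 180 (mod 289)
Final: r = 180 with f(r) ≡ 0 mod 17^2.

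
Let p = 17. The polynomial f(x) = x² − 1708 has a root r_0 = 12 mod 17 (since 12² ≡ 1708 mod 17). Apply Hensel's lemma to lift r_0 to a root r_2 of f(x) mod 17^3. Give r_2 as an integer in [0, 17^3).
r_2 = 4364 (mod 4913)

Hensel's recurrence: r_{i+1} = r_i − f(r_i)·(f′(r_i))^{-1} mod 17^{i+2}, with f′(x) = 2x. Iterate:
  r_0 = 12 (mod 17)
  r_1 = 29 (mod 289)
  r_2 = 4364 (mod 4913)
Final: r_2 = 4364, and one checks f(r_2) ≡ 0 mod 17^3.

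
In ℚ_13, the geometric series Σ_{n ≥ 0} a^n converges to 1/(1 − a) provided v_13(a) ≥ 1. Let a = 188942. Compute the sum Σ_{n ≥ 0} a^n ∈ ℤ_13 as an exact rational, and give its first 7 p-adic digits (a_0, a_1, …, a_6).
Σ a^n = 1/(1 − a) = -1/188941;  first 7 digits = (1, 0, 0, 8, 6, 0, 12)

v_13(a) = 3 ≥ 1, so the series converges in ℤ_13 to 1/(1 − a) = 1/(1 − 188942) = -1/188941. Expand this rational in ℤ_13: compute digits iteratively via d_i = x_i mod 13, x_{i+1} = (x_i − d_i)/13. The first 7 digits are (1, 0, 0, 8, 6, 0, 12).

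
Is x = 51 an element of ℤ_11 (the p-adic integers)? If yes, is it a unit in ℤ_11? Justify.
x ∈ ℤ_11^× (unit); v_11(x) = 0

ℤ_11 = {x ∈ ℚ_11 : v_11(x) ≥ 0} and ℤ_11^× = {x ∈ ℤ_11 : v_11(x) = 0}. Here v_11(51) = v_11(num) − v_11(den) = 0; compare against these criteria.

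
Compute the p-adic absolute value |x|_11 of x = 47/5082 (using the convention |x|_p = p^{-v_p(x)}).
|47/5082|_11 = 121

Step 1 — compute v_11(x) by factoring powers of 11 out of the numerator and denominator: v_11(47/5082) = -2. Step 2 — apply |x|_p = p^{-v_p(x)} = 11^{2} = 121.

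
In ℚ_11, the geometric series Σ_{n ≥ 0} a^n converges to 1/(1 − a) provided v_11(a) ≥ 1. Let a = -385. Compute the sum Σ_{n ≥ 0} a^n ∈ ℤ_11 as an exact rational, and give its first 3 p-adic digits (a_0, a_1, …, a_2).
Σ a^n = 1/(1 − a) = 1/386;  first 3 digits = (1, 9, 0)

v_11(a) = 1 ≥ 1, so the series converges in ℤ_11 to 1/(1 − a) = 1/(1 − (-385)) = 1/386. Expand this rational in ℤ_11: compute digits iteratively via d_i = x_i mod 11, x_{i+1} = (x_i − d_i)/11. The first 3 digits are (1, 9, 0).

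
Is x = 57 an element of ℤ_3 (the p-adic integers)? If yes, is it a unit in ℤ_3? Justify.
x ∈ ℤ_3 but not a unit; v_3(x) = 1 > 0

ℤ_3 = {x ∈ ℚ_3 : v_3(x) ≥ 0} and ℤ_3^× = {x ∈ ℤ_3 : v_3(x) = 0}. Here v_3(57) = v_3(num) − v_3(den) = 1; compare against these criteria.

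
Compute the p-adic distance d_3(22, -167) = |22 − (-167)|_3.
d_3(22, -167) = 1/27

Step 1 — x − y = 22 − (-167) = 189. Step 2 — v_3(189) = 3 (factor: 189 = (3^3 · 7); the sign does not affect v_p). Step 3 — |x − y|_3 = 3^{-3} = 1/27.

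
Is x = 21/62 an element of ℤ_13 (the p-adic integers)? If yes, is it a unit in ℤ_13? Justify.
x ∈ ℤ_13^× (unit); v_13(x) = 0

ℤ_13 = {x ∈ ℚ_13 : v_13(x) ≥ 0} and ℤ_13^× = {x ∈ ℤ_13 : v_13(x) = 0}. Here v_13(21/62) = v_13(num) − v_13(den) = 0; compare against these criteria.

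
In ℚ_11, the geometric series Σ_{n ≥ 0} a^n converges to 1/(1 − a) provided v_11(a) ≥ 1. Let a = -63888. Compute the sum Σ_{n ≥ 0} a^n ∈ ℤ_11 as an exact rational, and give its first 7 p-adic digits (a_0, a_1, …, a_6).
Σ a^n = 1/(1 − a) = 1/63889;  first 7 digits = (1, 0, 0, 7, 6, 10, 4)

v_11(a) = 3 ≥ 1, so the series converges in ℤ_11 to 1/(1 − a) = 1/(1 − (-63888)) = 1/63889. Expand this rational in ℤ_11: compute digits iteratively via d_i = x_i mod 11, x_{i+1} = (x_i − d_i)/11. The first 7 digits are (1, 0, 0, 7, 6, 10, 4).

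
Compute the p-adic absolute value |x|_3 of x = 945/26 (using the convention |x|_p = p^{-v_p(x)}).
|945/26|_3 = 1/27

Step 1 — compute v_3(x) by factoring powers of 3 out of the numerator and denominator: v_3(945/26) = 3. Step 2 — apply |x|_p = p^{-v_p(x)} = 3^{-3} = 1/27.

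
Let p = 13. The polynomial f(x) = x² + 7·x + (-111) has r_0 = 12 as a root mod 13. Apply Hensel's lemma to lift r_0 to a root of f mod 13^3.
r_2 = 1442 (mod 2197)

Hensel: r_{i+1} = r_i − f(r_i)·(f′(r_i))^{-1} mod 13^{i+2}, f′(x) = 2x + 7. Iterate:
  r_0 = 12 (mod 13)
  r_1 = 90 (mod 169)
  r_2 = 1442 (mod 2197)
Final: r = 1442 satisfies f(r) ≡ 0 mod 13^3.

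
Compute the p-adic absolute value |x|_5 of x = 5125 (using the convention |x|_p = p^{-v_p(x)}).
|5125|_5 = 1/125

Step 1 — compute v_5(x) by factoring powers of 5 out of the numerator and denominator: v_5(5125) = 3. Step 2 — apply |x|_p = p^{-v_p(x)} = 5^{-3} = 1/125.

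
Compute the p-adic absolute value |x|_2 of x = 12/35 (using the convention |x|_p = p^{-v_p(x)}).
|12/35|_2 = 1/4

Step 1 — compute v_2(x) by factoring powers of 2 out of the numerator and denominator: v_2(12/35) = 2. Step 2 — apply |x|_p = p^{-v_p(x)} = 2^{-2} = 1/4.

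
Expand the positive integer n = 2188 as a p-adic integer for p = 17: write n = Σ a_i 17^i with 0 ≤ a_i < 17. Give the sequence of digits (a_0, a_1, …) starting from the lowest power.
(a_0, a_1, …) = (12, 9, 7)

Repeated division by 17 gives the digits low-to-high: 2188 = 12 + 9·17^1 + 7·17^2. Digit sequence: (12, 9, 7).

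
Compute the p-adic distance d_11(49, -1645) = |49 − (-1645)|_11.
d_11(49, -1645) = 1/121

Step 1 — x − y = 49 − (-1645) = 1694. Step 2 — v_11(1694) = 2 (factor: 1694 = (11^2 · 14); the sign does not affect v_p). Step 3 — |x − y|_11 = 11^{-2} = 1/121.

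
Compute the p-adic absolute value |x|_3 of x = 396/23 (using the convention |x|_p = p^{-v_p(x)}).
|396/23|_3 = 1/9

Step 1 — compute v_3(x) by factoring powers of 3 out of the numerator and denominator: v_3(396/23) = 2. Step 2 — apply |x|_p = p^{-v_p(x)} = 3^{-2} = 1/9.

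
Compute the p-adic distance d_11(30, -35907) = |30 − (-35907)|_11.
d_11(30, -35907) = 1/1331

Step 1 — x − y = 30 − (-35907) = 35937. Step 2 — v_11(35937) = 3 (factor: 35937 = (11^3 · 27); the sign does not affect v_p). Step 3 — |x − y|_11 = 11^{-3} = 1/1331.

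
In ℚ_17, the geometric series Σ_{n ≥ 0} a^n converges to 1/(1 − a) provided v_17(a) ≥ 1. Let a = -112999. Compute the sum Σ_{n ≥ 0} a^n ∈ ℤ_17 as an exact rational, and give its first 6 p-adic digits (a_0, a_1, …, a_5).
Σ a^n = 1/(1 − a) = 1/113000;  first 6 digits = (1, 0, 0, 11, 15, 16)

v_17(a) = 3 ≥ 1, so the series converges in ℤ_17 to 1/(1 − a) = 1/(1 − (-112999)) = 1/113000. Expand this rational in ℤ_17: compute digits iteratively via d_i = x_i mod 17, x_{i+1} = (x_i − d_i)/17. The first 6 digits are (1, 0, 0, 11, 15, 16).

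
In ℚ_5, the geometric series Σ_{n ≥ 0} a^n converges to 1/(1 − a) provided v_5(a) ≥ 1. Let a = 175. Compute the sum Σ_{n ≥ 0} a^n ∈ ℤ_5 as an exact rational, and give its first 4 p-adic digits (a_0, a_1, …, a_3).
Σ a^n = 1/(1 − a) = -1/174;  first 4 digits = (1, 0, 2, 1)

v_5(a) = 2 ≥ 1, so the series converges in ℤ_5 to 1/(1 − a) = 1/(1 − 175) = -1/174. Expand this rational in ℤ_5: compute digits iteratively via d_i = x_i mod 5, x_{i+1} = (x_i − d_i)/5. The first 4 digits are (1, 0, 2, 1).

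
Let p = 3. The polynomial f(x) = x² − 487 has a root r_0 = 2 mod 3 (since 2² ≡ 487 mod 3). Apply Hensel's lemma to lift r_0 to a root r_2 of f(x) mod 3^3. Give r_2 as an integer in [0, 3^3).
r_2 = 26 (mod 27)

Hensel's recurrence: r_{i+1} = r_i − f(r_i)·(f′(r_i))^{-1} mod 3^{i+2}, with f′(x) = 2x. Iterate:
  r_0 = 2 (mod 3)
  r_1 = 8 (mod 9)
  r_2 = 26 (mod 27)
Final: r_2 = 26, and one checks f(r_2) ≡ 0 mod 3^3.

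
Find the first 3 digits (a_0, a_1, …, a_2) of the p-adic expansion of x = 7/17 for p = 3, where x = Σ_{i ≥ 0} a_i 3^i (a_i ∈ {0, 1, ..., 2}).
(a_0, …, a_2) = (2, 0, 0)

v_3(7/17) = 0 (numerator and denominator both coprime to 3), so x ∈ ℤ_3^×. Compute digits iteratively via a_i = x_i mod 3, x_{i+1} = (x_i − a_i)/3, with x_0 = x:
  x_0 = 7/17;  a_0 = 2;  x_1 = (x_0 − 2)/3 = -9/17
  x_1 = -9/17;  a_1 = 0;  x_2 = (x_1 − 0)/3 = -3/17
  x_2 = -3/17;  a_2 = 0;  x_3 = (x_2 − 0)/3 = -1/17
Digits: (2, 0, 0).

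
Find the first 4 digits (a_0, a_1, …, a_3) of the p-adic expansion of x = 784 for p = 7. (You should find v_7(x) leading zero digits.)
(a_0, …, a_3) = (0, 0, 2, 2)

v_7(784) = 2, so a_0 = ... = a_1 = 0. Factor out: x = 7^2 · u with u = 16 a unit in ℤ_7. Expand u iteratively via a_{v+i} = u_i mod 7, u_{i+1} = (u_i − a_{v+i})/7:
  u_0 = 16;  a_2 = 2;  u_1 = (u_0 − 2)/7 = 2
  u_1 = 2;  a_3 = 2;  u_2 = (u_1 − 2)/7 = 0
Digits: (0, 0, 2, 2).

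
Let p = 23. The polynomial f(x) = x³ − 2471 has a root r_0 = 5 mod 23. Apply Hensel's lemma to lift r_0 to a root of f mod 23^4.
r_3 = 27375 (mod 279841)

Hensel: r_{i+1} = r_i − f(r_i)/f′(r_i) mod 23^{i+2}, where f′(x) = 3x². Iterate:
  r_0 = 5 (mod 23)
  r_1 = 396 (mod 529)
  r_2 = 3041 (mod 12167)
  r_3 = 27375 (mod 279841)
Final: r = 27375 with f(r) ≡ 0 mod 23^4.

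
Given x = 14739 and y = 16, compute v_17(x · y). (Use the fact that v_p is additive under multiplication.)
v_17(235824) = 3

v_p(x) = 3 (factor: 14739 = 17^3 · 3); v_p(y) = 0 (factor: 16 = 17^0 · 16). Additivity: v_p(xy) = v_p(x) + v_p(y) = 3 + 0 = 3. (Direct check: xy = 235824 = 17^3 · (48).)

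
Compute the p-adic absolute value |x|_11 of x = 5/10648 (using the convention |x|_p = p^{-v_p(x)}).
|5/10648|_11 = 1331

Step 1 — compute v_11(x) by factoring powers of 11 out of the numerator and denominator: v_11(5/10648) = -3. Step 2 — apply |x|_p = p^{-v_p(x)} = 11^{3} = 1331.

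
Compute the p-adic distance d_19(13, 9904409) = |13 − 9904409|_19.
d_19(13, 9904409) = 1/2476099

Step 1 — x − y = 13 − 9904409 = -9904396. Step 2 — v_19(-9904396) = 5 (factor: -9904396 = −(19^5 · 4); the sign does not affect v_p). Step 3 — |x − y|_19 = 19^{-5} = 1/2476099.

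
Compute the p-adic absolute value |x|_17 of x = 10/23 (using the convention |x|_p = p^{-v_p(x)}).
|10/23|_17 = 1

Step 1 — compute v_17(x) by factoring powers of 17 out of the numerator and denominator: v_17(10/23) = 0. Step 2 — apply |x|_p = p^{-v_p(x)} = 17^{0} = 1.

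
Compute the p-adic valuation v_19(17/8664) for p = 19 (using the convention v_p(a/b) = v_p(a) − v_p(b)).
v_19(17/8664) = -2

Factor powers of 19 from the numerator and denominator of the reduced fraction: 17 = 19^0 · 17 and 8664 = 19^2 · 24. Apply v_p(a/b) = v_p(a) − v_p(b): v_19(17/8664) = 0 − 2 = -2.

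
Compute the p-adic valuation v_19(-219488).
v_19(-219488) = 3

v_19(n) is the largest exponent k such that 19^k divides n. Factor out: -219488 = -19^3 · 32. (Sign doesn't affect v_p.) So v_19(-219488) = 3.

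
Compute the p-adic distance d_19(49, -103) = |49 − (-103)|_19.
d_19(49, -103) = 1/19

Step 1 — x − y = 49 − (-103) = 152. Step 2 — v_19(152) = 1 (factor: 152 = (19^1 · 8); the sign does not affect v_p). Step 3 — |x − y|_19 = 19^{-1} = 1/19.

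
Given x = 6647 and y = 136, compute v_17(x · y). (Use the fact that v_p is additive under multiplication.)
v_17(903992) = 3

v_p(x) = 2 (factor: 6647 = 17^2 · 23); v_p(y) = 1 (factor: 136 = 17^1 · 8). Additivity: v_p(xy) = v_p(x) + v_p(y) = 2 + 1 = 3. (Direct check: xy = 903992 = 17^3 · (184).)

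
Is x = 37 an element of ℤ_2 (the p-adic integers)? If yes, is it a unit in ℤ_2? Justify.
x ∈ ℤ_2^× (unit); v_2(x) = 0

ℤ_2 = {x ∈ ℚ_2 : v_2(x) ≥ 0} and ℤ_2^× = {x ∈ ℤ_2 : v_2(x) = 0}. Here v_2(37) = v_2(num) − v_2(den) = 0; compare against these criteria.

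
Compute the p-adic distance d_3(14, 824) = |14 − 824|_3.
d_3(14, 824) = 1/81

Step 1 — x − y = 14 − 824 = -810. Step 2 — v_3(-810) = 4 (factor: -810 = −(3^4 · 10); the sign does not affect v_p). Step 3 — |x − y|_3 = 3^{-4} = 1/81.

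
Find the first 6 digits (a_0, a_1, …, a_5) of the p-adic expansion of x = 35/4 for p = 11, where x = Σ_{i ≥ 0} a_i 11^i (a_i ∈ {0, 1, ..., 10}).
(a_0, …, a_5) = (6, 3, 8, 2, 8, 2)

v_11(35/4) = 0 (numerator and denominator both coprime to 11), so x ∈ ℤ_11^×. Compute digits iteratively via a_i = x_i mod 11, x_{i+1} = (x_i − a_i)/11, with x_0 = x:
  x_0 = 35/4;  a_0 = 6;  x_1 = (x_0 − 6)/11 = 1/4
  x_1 = 1/4;  a_1 = 3;  x_2 = (x_1 − 3)/11 = -1/4
  x_2 = -1/4;  a_2 = 8;  x_3 = (x_2 − 8)/11 = -3/4
  x_3 = -3/4;  a_3 = 2;  x_4 = (x_3 − 2)/11 = -1/4
  x_4 = -1/4;  a_4 = 8;  x_5 = (x_4 − 8)/11 = -3/4
  x_5 = -3/4;  a_5 = 2;  x_6 = (x_5 − 2)/11 = -1/4
Digits: (6, 3, 8, 2, 8, 2).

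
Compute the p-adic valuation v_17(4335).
v_17(4335) = 2

v_17(n) is the largest exponent k such that 17^k divides n. Factor out: 4335 = 17^2 · 15. (Sign doesn't affect v_p.) So v_17(4335) = 2.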